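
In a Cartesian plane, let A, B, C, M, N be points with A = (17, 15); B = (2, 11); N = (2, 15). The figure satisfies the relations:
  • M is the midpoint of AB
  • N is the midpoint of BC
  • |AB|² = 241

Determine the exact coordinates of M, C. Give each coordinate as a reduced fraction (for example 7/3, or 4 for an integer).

1. M_x = 19/2  [2·M = A+B = (17, 15)+(2, 11)]
2. M_y = 13  [2·M = A+B = (17, 15)+(2, 11)]
   so M = (19/2, 13)
3. C_x = 2  [C = 2·N−B = 2·(2, 15)−(2, 11)]
4. C_y = 19  [C = 2·N−B = 2·(2, 15)−(2, 11)]
   so C = (2, 19)

M = (19/2, 13)
C = (2, 19)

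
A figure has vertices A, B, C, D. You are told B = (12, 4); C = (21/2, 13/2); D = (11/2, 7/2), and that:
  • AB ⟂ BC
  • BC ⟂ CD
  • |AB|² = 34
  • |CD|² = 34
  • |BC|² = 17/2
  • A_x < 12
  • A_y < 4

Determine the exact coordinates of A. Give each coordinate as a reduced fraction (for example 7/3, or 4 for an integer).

1. A_x = 7  [[AB ⟂ BC ⇒ 3/2x-5/2y-8=0] ∩ [|A−(12, 4)|²=34]]
2. A_y = 1  [[AB ⟂ BC ⇒ 3/2x-5/2y-8=0] ∩ [|A−(12, 4)|²=34]]
   so A = (7, 1)

A = (7, 1)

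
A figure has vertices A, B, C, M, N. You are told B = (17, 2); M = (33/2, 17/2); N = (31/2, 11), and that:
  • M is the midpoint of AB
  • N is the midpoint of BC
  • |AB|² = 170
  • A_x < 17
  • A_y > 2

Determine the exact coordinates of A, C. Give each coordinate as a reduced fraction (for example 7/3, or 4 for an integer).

1. A_x = 16  [A = 2·M−B = 2·(33/2, 17/2)−(17, 2)]
2. A_y = 15  [A = 2·M−B = 2·(33/2, 17/2)−(17, 2)]
   so A = (16, 15)
3. C_x = 14  [C = 2·N−B = 2·(31/2, 11)−(17, 2)]
4. C_y = 20  [C = 2·N−B = 2·(31/2, 11)−(17, 2)]
   so C = (14, 20)

A = (16, 15)
C = (14, 20)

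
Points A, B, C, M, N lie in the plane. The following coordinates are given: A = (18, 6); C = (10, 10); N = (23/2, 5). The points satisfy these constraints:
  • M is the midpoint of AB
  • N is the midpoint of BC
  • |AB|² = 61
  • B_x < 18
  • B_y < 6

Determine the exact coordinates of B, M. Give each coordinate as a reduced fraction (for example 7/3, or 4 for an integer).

B = (13, 0)
M = (31/2, 3)

1. B_x = 13  [B = 2·N−C = 2·(23/2, 5)−(10, 10)]
2. B_y = 0  [B = 2·N−C = 2·(23/2, 5)−(10, 10)]
   so B = (13, 0)
3. M_x = 31/2  [2·M = A+B = (18, 6)+(13, 0)]
4. M_y = 3  [2·M = A+B = (18, 6)+(13, 0)]
   so M = (31/2, 3)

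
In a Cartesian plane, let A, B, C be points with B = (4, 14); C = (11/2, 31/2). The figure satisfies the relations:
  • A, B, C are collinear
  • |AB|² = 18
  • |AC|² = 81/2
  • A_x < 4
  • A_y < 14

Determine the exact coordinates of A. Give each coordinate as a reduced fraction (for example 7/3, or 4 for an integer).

A = (1, 11)

1. A_x = 1  [[A, B, C are collinear ⇒ -3/2x+3/2y-15=0] ∩ [|A−(4, 14)|²=18]]
2. A_y = 11  [[A, B, C are collinear ⇒ -3/2x+3/2y-15=0] ∩ [|A−(4, 14)|²=18]]
   so A = (1, 11)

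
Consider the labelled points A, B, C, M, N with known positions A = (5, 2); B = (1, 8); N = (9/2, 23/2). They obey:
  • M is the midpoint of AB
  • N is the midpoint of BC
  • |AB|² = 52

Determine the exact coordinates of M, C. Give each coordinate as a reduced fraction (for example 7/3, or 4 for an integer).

1. M_x = 3  [2·M = A+B = (5, 2)+(1, 8)]
2. M_y = 5  [2·M = A+B = (5, 2)+(1, 8)]
   so M = (3, 5)
3. C_x = 8  [C = 2·N−B = 2·(9/2, 23/2)−(1, 8)]
4. C_y = 15  [C = 2·N−B = 2·(9/2, 23/2)−(1, 8)]
   so C = (8, 15)

M = (3, 5)
C = (8, 15)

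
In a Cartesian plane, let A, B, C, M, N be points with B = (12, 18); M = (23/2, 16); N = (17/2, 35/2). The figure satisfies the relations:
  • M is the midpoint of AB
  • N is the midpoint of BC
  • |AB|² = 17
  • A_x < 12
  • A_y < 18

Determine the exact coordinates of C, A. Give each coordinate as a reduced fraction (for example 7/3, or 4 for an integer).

1. A_x = 11  [A = 2·M−B = 2·(23/2, 16)−(12, 18)]
2. A_y = 14  [A = 2·M−B = 2·(23/2, 16)−(12, 18)]
   so A = (11, 14)
3. C_x = 5  [C = 2·N−B = 2·(17/2, 35/2)−(12, 18)]
4. C_y = 17  [C = 2·N−B = 2·(17/2, 35/2)−(12, 18)]
   so C = (5, 17)

C = (5, 17)
A = (11, 14)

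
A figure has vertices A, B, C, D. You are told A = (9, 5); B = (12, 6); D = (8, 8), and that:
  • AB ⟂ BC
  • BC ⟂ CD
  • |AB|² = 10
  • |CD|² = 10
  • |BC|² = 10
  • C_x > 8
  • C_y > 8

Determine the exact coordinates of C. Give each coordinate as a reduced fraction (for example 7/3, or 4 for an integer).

C = (11, 9)

1. C_x = 11  [[AB ⟂ BC ⇒ 3x+1y-42=0] ∩ [|C−(8, 8)|²=10]]
2. C_y = 9  [[AB ⟂ BC ⇒ 3x+1y-42=0] ∩ [|C−(8, 8)|²=10]]
   so C = (11, 9)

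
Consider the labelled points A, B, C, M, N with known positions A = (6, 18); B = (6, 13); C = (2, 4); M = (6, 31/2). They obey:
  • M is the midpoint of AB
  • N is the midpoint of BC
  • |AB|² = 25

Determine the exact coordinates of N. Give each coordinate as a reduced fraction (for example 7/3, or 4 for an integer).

1. N_x = 4  [2·N = B+C = (6, 13)+(2, 4)]
2. N_y = 17/2  [2·N = B+C = (6, 13)+(2, 4)]
   so N = (4, 17/2)

N = (4, 17/2)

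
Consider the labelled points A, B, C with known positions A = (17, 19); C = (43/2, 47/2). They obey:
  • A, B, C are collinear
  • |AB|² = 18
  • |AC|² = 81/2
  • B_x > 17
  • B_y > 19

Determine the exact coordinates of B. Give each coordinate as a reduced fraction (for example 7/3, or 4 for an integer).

1. B_x = 20  [[A, B, C are collinear ⇒ 9/2x-9/2y+9=0] ∩ [|B−(17, 19)|²=18]]
2. B_y = 22  [[A, B, C are collinear ⇒ 9/2x-9/2y+9=0] ∩ [|B−(17, 19)|²=18]]
   so B = (20, 22)

B = (20, 22)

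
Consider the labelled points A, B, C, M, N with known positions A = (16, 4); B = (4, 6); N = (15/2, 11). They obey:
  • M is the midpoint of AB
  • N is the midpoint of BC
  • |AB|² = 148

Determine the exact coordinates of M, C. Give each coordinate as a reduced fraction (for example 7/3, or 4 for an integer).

M = (10, 5)
C = (11, 16)

1. M_x = 10  [2·M = A+B = (16, 4)+(4, 6)]
2. M_y = 5  [2·M = A+B = (16, 4)+(4, 6)]
   so M = (10, 5)
3. C_x = 11  [C = 2·N−B = 2·(15/2, 11)−(4, 6)]
4. C_y = 16  [C = 2·N−B = 2·(15/2, 11)−(4, 6)]
   so C = (11, 16)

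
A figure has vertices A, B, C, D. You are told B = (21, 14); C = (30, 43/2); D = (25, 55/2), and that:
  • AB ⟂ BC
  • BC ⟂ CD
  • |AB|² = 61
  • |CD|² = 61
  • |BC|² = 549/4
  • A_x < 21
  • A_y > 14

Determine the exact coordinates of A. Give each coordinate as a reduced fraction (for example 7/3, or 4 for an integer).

1. A_x = 16  [[AB ⟂ BC ⇒ -9x-15/2y+294=0] ∩ [|A−(21, 14)|²=61]]
2. A_y = 20  [[AB ⟂ BC ⇒ -9x-15/2y+294=0] ∩ [|A−(21, 14)|²=61]]
   so A = (16, 20)

A = (16, 20)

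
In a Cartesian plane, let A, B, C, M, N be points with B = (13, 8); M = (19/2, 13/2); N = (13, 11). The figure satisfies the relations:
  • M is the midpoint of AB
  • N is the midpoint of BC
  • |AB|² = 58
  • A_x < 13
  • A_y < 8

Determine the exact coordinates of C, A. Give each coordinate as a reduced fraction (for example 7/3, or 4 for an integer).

1. A_x = 6  [A = 2·M−B = 2·(19/2, 13/2)−(13, 8)]
2. A_y = 5  [A = 2·M−B = 2·(19/2, 13/2)−(13, 8)]
   so A = (6, 5)
3. C_x = 13  [C = 2·N−B = 2·(13, 11)−(13, 8)]
4. C_y = 14  [C = 2·N−B = 2·(13, 11)−(13, 8)]
   so C = (13, 14)

C = (13, 14)
A = (6, 5)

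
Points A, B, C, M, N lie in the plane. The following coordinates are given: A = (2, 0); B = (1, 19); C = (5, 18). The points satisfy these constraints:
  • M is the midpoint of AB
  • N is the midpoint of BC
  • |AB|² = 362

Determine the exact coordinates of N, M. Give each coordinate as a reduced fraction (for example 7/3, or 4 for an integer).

1. M_x = 3/2  [2·M = A+B = (2, 0)+(1, 19)]
2. M_y = 19/2  [2·M = A+B = (2, 0)+(1, 19)]
   so M = (3/2, 19/2)
3. N_x = 3  [2·N = B+C = (1, 19)+(5, 18)]
4. N_y = 37/2  [2·N = B+C = (1, 19)+(5, 18)]
   so N = (3, 37/2)

N = (3, 37/2)
M = (3/2, 19/2)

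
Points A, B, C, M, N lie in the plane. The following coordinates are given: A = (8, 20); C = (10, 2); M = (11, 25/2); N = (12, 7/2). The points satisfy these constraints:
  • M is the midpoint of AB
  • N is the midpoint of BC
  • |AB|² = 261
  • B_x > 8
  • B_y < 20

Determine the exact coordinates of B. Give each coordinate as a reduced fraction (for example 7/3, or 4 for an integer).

B = (14, 5)

1. B_x = 14  [B = 2·M−A = 2·(11, 25/2)−(8, 20)]
2. B_y = 5  [B = 2·M−A = 2·(11, 25/2)−(8, 20)]
   so B = (14, 5)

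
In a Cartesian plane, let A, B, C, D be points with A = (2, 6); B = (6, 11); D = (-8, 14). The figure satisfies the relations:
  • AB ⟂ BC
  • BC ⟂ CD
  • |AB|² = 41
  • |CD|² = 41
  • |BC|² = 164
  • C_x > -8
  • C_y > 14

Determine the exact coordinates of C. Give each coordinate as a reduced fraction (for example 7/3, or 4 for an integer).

1. C_x = -4  [[AB ⟂ BC ⇒ 4x+5y-79=0] ∩ [|C−(-8, 14)|²=41]]
2. C_y = 19  [[AB ⟂ BC ⇒ 4x+5y-79=0] ∩ [|C−(-8, 14)|²=41]]
   so C = (-4, 19)

C = (-4, 19)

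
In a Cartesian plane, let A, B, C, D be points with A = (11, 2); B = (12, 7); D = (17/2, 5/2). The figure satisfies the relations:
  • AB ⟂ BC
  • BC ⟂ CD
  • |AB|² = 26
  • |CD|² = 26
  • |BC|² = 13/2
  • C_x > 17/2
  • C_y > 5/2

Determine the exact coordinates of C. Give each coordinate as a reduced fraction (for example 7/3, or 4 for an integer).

1. C_x = 19/2  [[AB ⟂ BC ⇒ 1x+5y-47=0] ∩ [|C−(17/2, 5/2)|²=26]]
2. C_y = 15/2  [[AB ⟂ BC ⇒ 1x+5y-47=0] ∩ [|C−(17/2, 5/2)|²=26]]
   so C = (19/2, 15/2)

C = (19/2, 15/2)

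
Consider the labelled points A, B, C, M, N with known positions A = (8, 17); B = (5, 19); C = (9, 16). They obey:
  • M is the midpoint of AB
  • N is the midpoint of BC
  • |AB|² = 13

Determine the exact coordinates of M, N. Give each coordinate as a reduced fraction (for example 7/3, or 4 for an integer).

M = (13/2, 18)
N = (7, 35/2)

1. M_x = 13/2  [2·M = A+B = (8, 17)+(5, 19)]
2. M_y = 18  [2·M = A+B = (8, 17)+(5, 19)]
   so M = (13/2, 18)
3. N_x = 7  [2·N = B+C = (5, 19)+(9, 16)]
4. N_y = 35/2  [2·N = B+C = (5, 19)+(9, 16)]
   so N = (7, 35/2)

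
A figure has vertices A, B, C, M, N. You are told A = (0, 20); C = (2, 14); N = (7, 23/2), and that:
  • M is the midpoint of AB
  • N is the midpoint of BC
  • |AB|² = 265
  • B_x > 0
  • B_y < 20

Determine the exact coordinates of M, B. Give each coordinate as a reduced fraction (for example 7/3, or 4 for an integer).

M = (6, 29/2)
B = (12, 9)

1. B_x = 12  [B = 2·N−C = 2·(7, 23/2)−(2, 14)]
2. B_y = 9  [B = 2·N−C = 2·(7, 23/2)−(2, 14)]
   so B = (12, 9)
3. M_x = 6  [2·M = A+B = (0, 20)+(12, 9)]
4. M_y = 29/2  [2·M = A+B = (0, 20)+(12, 9)]
   so M = (6, 29/2)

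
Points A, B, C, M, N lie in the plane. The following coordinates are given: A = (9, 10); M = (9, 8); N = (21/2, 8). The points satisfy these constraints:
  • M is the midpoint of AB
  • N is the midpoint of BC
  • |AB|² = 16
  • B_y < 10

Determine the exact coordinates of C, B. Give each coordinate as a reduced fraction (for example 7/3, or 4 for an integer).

C = (12, 10)
B = (9, 6)

1. B_x = 9  [B = 2·M−A = 2·(9, 8)−(9, 10)]
2. B_y = 6  [B = 2·M−A = 2·(9, 8)−(9, 10)]
   so B = (9, 6)
3. C_x = 12  [C = 2·N−B = 2·(21/2, 8)−(9, 6)]
4. C_y = 10  [C = 2·N−B = 2·(21/2, 8)−(9, 6)]
   so C = (12, 10)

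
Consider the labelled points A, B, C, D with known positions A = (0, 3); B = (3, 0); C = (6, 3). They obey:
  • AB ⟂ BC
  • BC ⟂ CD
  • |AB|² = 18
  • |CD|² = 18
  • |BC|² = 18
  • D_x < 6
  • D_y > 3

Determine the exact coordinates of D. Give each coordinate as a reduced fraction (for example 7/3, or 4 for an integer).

D = (3, 6)

1. D_x = 3  [[BC ⟂ CD ⇒ 3x+3y-27=0] ∩ [|D−(6, 3)|²=18]]
2. D_y = 6  [[BC ⟂ CD ⇒ 3x+3y-27=0] ∩ [|D−(6, 3)|²=18]]
   so D = (3, 6)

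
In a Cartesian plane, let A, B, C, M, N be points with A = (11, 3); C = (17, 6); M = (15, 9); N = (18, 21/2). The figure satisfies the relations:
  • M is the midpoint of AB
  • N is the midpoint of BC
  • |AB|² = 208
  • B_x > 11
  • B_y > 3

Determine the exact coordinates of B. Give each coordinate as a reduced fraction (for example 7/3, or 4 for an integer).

1. B_x = 19  [B = 2·M−A = 2·(15, 9)−(11, 3)]
2. B_y = 15  [B = 2·M−A = 2·(15, 9)−(11, 3)]
   so B = (19, 15)

B = (19, 15)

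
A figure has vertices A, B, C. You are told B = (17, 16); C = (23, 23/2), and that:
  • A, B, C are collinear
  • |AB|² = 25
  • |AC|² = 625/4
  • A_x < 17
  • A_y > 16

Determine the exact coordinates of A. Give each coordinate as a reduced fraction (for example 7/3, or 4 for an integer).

A = (13, 19)

1. A_x = 13  [[A, B, C are collinear ⇒ 9/2x+6y-345/2=0] ∩ [|A−(17, 16)|²=25]]
2. A_y = 19  [[A, B, C are collinear ⇒ 9/2x+6y-345/2=0] ∩ [|A−(17, 16)|²=25]]
   so A = (13, 19)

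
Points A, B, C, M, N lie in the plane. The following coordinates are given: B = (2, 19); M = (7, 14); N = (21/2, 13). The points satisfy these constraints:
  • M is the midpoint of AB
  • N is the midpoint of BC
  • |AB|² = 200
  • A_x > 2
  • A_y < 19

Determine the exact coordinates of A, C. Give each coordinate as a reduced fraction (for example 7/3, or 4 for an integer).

A = (12, 9)
C = (19, 7)

1. A_x = 12  [A = 2·M−B = 2·(7, 14)−(2, 19)]
2. A_y = 9  [A = 2·M−B = 2·(7, 14)−(2, 19)]
   so A = (12, 9)
3. C_x = 19  [C = 2·N−B = 2·(21/2, 13)−(2, 19)]
4. C_y = 7  [C = 2·N−B = 2·(21/2, 13)−(2, 19)]
   so C = (19, 7)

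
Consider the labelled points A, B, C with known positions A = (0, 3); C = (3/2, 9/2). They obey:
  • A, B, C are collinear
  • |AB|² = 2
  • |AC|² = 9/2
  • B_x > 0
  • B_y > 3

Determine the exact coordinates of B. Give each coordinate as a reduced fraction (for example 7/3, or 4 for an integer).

1. B_x = 1  [[A, B, C are collinear ⇒ 3/2x-3/2y+9/2=0] ∩ [|B−(0, 3)|²=2]]
2. B_y = 4  [[A, B, C are collinear ⇒ 3/2x-3/2y+9/2=0] ∩ [|B−(0, 3)|²=2]]
   so B = (1, 4)

B = (1, 4)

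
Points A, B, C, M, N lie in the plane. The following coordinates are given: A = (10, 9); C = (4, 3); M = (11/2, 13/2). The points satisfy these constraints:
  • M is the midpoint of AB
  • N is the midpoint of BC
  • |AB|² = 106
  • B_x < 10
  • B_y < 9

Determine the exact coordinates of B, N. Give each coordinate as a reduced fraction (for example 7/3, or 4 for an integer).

1. B_x = 1  [B = 2·M−A = 2·(11/2, 13/2)−(10, 9)]
2. B_y = 4  [B = 2·M−A = 2·(11/2, 13/2)−(10, 9)]
   so B = (1, 4)
3. N_x = 5/2  [2·N = B+C = (1, 4)+(4, 3)]
4. N_y = 7/2  [2·N = B+C = (1, 4)+(4, 3)]
   so N = (5/2, 7/2)

B = (1, 4)
N = (5/2, 7/2)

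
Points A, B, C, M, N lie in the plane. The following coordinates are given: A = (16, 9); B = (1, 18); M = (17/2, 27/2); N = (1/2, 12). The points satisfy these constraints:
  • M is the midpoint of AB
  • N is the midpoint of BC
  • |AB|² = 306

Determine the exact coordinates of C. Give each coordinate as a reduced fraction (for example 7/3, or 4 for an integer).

1. C_x = 0  [C = 2·N−B = 2·(1/2, 12)−(1, 18)]
2. C_y = 6  [C = 2·N−B = 2·(1/2, 12)−(1, 18)]
   so C = (0, 6)

C = (0, 6)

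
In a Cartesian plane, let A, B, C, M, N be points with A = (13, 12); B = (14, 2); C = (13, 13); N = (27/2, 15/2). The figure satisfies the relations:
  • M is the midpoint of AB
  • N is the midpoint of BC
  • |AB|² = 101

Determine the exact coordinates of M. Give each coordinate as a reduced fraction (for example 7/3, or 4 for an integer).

M = (27/2, 7)

1. M_x = 27/2  [2·M = A+B = (13, 12)+(14, 2)]
2. M_y = 7  [2·M = A+B = (13, 12)+(14, 2)]
   so M = (27/2, 7)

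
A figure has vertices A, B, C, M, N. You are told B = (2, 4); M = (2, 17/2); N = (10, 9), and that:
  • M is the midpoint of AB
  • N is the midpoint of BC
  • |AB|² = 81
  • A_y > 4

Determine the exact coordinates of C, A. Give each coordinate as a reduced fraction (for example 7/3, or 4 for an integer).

C = (18, 14)
A = (2, 13)

1. A_x = 2  [A = 2·M−B = 2·(2, 17/2)−(2, 4)]
2. A_y = 13  [A = 2·M−B = 2·(2, 17/2)−(2, 4)]
   so A = (2, 13)
3. C_x = 18  [C = 2·N−B = 2·(10, 9)−(2, 4)]
4. C_y = 14  [C = 2·N−B = 2·(10, 9)−(2, 4)]
   so C = (18, 14)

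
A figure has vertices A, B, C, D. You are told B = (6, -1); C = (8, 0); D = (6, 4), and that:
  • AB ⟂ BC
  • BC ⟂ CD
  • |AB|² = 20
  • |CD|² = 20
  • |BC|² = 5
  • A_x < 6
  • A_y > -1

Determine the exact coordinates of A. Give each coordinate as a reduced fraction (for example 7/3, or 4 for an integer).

1. A_x = 4  [[AB ⟂ BC ⇒ -2x-1y+11=0] ∩ [|A−(6, -1)|²=20]]
2. A_y = 3  [[AB ⟂ BC ⇒ -2x-1y+11=0] ∩ [|A−(6, -1)|²=20]]
   so A = (4, 3)

A = (4, 3)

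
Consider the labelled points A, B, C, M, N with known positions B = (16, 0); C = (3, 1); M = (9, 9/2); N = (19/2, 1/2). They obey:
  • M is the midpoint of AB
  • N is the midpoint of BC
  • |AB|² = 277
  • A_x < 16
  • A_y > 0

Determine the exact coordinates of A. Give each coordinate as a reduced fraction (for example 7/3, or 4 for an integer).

1. A_x = 2  [A = 2·M−B = 2·(9, 9/2)−(16, 0)]
2. A_y = 9  [A = 2·M−B = 2·(9, 9/2)−(16, 0)]
   so A = (2, 9)

A = (2, 9)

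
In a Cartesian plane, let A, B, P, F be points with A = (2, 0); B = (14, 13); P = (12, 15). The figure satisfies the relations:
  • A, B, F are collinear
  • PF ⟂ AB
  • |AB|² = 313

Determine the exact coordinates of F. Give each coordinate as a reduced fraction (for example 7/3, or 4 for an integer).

F = (4406/313, 4095/313)

1. F_x = 4406/313  [[A, B, F are collinear ⇒ -13x+12y+26=0] ∩ [PF ⟂ AB ⇒ 12x+13y-339=0]]
2. F_y = 4095/313  [[A, B, F are collinear ⇒ -13x+12y+26=0] ∩ [PF ⟂ AB ⇒ 12x+13y-339=0]]
   so F = (4406/313, 4095/313)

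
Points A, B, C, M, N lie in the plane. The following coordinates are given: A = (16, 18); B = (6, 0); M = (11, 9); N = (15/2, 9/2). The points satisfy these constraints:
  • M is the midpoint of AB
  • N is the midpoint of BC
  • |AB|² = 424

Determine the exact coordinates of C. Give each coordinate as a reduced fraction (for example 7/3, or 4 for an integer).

C = (9, 9)

1. C_x = 9  [C = 2·N−B = 2·(15/2, 9/2)−(6, 0)]
2. C_y = 9  [C = 2·N−B = 2·(15/2, 9/2)−(6, 0)]
   so C = (9, 9)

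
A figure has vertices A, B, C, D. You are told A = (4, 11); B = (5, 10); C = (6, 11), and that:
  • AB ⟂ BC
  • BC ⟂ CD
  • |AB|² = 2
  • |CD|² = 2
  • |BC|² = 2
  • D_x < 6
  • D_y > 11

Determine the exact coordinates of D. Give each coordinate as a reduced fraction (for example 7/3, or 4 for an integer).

1. D_x = 5  [[BC ⟂ CD ⇒ 1x+1y-17=0] ∩ [|D−(6, 11)|²=2]]
2. D_y = 12  [[BC ⟂ CD ⇒ 1x+1y-17=0] ∩ [|D−(6, 11)|²=2]]
   so D = (5, 12)

D = (5, 12)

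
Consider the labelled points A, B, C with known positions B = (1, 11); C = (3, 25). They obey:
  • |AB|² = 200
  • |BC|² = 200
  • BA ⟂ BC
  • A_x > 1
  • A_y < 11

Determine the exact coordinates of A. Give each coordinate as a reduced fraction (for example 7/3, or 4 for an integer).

1. A_x = 15  [[BA ⟂ BC ⇒ 2x+14y-156=0] ∩ [|A−(1, 11)|²=200]]
2. A_y = 9  [[BA ⟂ BC ⇒ 2x+14y-156=0] ∩ [|A−(1, 11)|²=200]]
   so A = (15, 9)

A = (15, 9)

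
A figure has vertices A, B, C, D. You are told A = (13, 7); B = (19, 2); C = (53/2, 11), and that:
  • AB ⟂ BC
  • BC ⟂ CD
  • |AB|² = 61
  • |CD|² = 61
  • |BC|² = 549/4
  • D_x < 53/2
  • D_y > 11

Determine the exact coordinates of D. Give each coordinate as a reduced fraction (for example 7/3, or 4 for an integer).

D = (41/2, 16)

1. D_x = 41/2  [[BC ⟂ CD ⇒ 15/2x+9y-1191/4=0] ∩ [|D−(53/2, 11)|²=61]]
2. D_y = 16  [[BC ⟂ CD ⇒ 15/2x+9y-1191/4=0] ∩ [|D−(53/2, 11)|²=61]]
   so D = (41/2, 16)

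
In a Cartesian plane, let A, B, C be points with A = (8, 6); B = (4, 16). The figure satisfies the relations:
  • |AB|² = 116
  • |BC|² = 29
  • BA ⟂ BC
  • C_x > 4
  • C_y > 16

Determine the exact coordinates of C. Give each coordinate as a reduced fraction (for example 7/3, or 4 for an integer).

1. C_x = 9  [[BA ⟂ BC ⇒ 4x-10y+144=0] ∩ [|C−(4, 16)|²=29]]
2. C_y = 18  [[BA ⟂ BC ⇒ 4x-10y+144=0] ∩ [|C−(4, 16)|²=29]]
   so C = (9, 18)

C = (9, 18)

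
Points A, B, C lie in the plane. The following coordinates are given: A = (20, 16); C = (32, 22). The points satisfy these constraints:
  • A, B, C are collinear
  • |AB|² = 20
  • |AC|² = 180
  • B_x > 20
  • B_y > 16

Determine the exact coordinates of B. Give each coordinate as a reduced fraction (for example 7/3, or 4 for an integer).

B = (24, 18)

1. B_x = 24  [[A, B, C are collinear ⇒ 6x-12y+72=0] ∩ [|B−(20, 16)|²=20]]
2. B_y = 18  [[A, B, C are collinear ⇒ 6x-12y+72=0] ∩ [|B−(20, 16)|²=20]]
   so B = (24, 18)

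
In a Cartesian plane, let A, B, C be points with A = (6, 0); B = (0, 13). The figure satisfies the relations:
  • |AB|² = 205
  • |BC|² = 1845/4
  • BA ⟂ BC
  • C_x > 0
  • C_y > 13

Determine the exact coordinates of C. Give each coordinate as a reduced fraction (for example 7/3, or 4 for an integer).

1. C_x = 39/2  [[BA ⟂ BC ⇒ 6x-13y+169=0] ∩ [|C−(0, 13)|²=1845/4]]
2. C_y = 22  [[BA ⟂ BC ⇒ 6x-13y+169=0] ∩ [|C−(0, 13)|²=1845/4]]
   so C = (39/2, 22)

C = (39/2, 22)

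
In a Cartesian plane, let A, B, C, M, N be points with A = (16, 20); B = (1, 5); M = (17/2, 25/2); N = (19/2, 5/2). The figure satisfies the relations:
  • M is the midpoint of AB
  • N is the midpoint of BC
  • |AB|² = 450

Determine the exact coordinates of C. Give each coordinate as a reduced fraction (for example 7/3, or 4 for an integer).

C = (18, 0)

1. C_x = 18  [C = 2·N−B = 2·(19/2, 5/2)−(1, 5)]
2. C_y = 0  [C = 2·N−B = 2·(19/2, 5/2)−(1, 5)]
   so C = (18, 0)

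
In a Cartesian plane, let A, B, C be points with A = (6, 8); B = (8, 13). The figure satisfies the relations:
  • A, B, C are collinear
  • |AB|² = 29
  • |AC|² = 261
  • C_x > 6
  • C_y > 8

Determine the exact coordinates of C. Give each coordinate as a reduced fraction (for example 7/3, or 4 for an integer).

C = (12, 23)

1. C_x = 12  [[A, B, C are collinear ⇒ -5x+2y+14=0] ∩ [|C−(6, 8)|²=261]]
2. C_y = 23  [[A, B, C are collinear ⇒ -5x+2y+14=0] ∩ [|C−(6, 8)|²=261]]
   so C = (12, 23)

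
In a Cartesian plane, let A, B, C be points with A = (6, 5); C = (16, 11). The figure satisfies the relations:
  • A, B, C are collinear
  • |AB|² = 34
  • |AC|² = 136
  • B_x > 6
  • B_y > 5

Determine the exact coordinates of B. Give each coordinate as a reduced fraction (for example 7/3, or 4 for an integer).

1. B_x = 11  [[A, B, C are collinear ⇒ 6x-10y+14=0] ∩ [|B−(6, 5)|²=34]]
2. B_y = 8  [[A, B, C are collinear ⇒ 6x-10y+14=0] ∩ [|B−(6, 5)|²=34]]
   so B = (11, 8)

B = (11, 8)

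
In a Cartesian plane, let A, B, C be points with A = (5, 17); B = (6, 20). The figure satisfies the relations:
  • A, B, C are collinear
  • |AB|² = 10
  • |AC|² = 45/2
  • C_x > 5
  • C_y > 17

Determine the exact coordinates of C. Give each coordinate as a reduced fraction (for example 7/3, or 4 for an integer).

1. C_x = 13/2  [[A, B, C are collinear ⇒ -3x+1y-2=0] ∩ [|C−(5, 17)|²=45/2]]
2. C_y = 43/2  [[A, B, C are collinear ⇒ -3x+1y-2=0] ∩ [|C−(5, 17)|²=45/2]]
   so C = (13/2, 43/2)

C = (13/2, 43/2)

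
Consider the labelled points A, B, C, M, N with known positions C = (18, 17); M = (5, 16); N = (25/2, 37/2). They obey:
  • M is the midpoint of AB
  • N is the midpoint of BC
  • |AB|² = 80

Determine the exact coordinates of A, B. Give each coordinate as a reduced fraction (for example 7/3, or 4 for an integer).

1. B_x = 7  [B = 2·N−C = 2·(25/2, 37/2)−(18, 17)]
2. B_y = 20  [B = 2·N−C = 2·(25/2, 37/2)−(18, 17)]
   so B = (7, 20)
3. A_x = 3  [A = 2·M−B = 2·(5, 16)−(7, 20)]
4. A_y = 12  [A = 2·M−B = 2·(5, 16)−(7, 20)]
   so A = (3, 12)

A = (3, 12)
B = (7, 20)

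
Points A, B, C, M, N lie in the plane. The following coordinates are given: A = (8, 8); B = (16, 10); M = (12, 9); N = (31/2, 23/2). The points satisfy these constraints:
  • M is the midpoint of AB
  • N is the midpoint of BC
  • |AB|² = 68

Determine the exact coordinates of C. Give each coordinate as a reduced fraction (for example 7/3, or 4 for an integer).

C = (15, 13)

1. C_x = 15  [C = 2·N−B = 2·(31/2, 23/2)−(16, 10)]
2. C_y = 13  [C = 2·N−B = 2·(31/2, 23/2)−(16, 10)]
   so C = (15, 13)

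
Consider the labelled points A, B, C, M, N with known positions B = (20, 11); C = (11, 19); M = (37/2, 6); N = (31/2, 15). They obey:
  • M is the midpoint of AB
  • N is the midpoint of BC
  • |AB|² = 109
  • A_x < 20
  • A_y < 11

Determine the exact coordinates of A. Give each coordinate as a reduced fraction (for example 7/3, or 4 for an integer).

A = (17, 1)

1. A_x = 17  [A = 2·M−B = 2·(37/2, 6)−(20, 11)]
2. A_y = 1  [A = 2·M−B = 2·(37/2, 6)−(20, 11)]
   so A = (17, 1)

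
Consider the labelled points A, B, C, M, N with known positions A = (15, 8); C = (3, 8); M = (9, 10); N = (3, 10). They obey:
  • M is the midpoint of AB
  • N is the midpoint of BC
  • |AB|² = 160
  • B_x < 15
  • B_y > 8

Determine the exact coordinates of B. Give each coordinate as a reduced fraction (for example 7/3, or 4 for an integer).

1. B_x = 3  [B = 2·M−A = 2·(9, 10)−(15, 8)]
2. B_y = 12  [B = 2·M−A = 2·(9, 10)−(15, 8)]
   so B = (3, 12)

B = (3, 12)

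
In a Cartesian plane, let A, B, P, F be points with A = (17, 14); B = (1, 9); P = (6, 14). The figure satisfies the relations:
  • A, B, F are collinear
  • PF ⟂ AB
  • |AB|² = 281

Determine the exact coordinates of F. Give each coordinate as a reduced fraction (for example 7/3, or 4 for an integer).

1. F_x = 1961/281  [[A, B, F are collinear ⇒ 5x-16y+139=0] ∩ [PF ⟂ AB ⇒ -16x-5y+166=0]]
2. F_y = 3054/281  [[A, B, F are collinear ⇒ 5x-16y+139=0] ∩ [PF ⟂ AB ⇒ -16x-5y+166=0]]
   so F = (1961/281, 3054/281)

F = (1961/281, 3054/281)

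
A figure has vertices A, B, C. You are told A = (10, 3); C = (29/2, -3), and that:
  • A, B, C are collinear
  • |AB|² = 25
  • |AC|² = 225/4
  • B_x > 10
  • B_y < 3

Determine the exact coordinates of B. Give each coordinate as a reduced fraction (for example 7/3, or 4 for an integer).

B = (13, -1)

1. B_x = 13  [[A, B, C are collinear ⇒ -6x-9/2y+147/2=0] ∩ [|B−(10, 3)|²=25]]
2. B_y = -1  [[A, B, C are collinear ⇒ -6x-9/2y+147/2=0] ∩ [|B−(10, 3)|²=25]]
   so B = (13, -1)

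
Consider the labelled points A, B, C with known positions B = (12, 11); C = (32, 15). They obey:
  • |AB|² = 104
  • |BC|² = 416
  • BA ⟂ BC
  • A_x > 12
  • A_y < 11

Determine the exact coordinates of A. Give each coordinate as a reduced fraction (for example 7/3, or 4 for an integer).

A = (14, 1)

1. A_x = 14  [[BA ⟂ BC ⇒ 20x+4y-284=0] ∩ [|A−(12, 11)|²=104]]
2. A_y = 1  [[BA ⟂ BC ⇒ 20x+4y-284=0] ∩ [|A−(12, 11)|²=104]]
   so A = (14, 1)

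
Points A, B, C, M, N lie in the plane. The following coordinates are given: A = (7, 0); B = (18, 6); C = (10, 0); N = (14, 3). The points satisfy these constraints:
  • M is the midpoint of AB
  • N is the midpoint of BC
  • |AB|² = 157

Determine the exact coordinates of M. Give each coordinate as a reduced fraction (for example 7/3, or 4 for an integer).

1. M_x = 25/2  [2·M = A+B = (7, 0)+(18, 6)]
2. M_y = 3  [2·M = A+B = (7, 0)+(18, 6)]
   so M = (25/2, 3)

M = (25/2, 3)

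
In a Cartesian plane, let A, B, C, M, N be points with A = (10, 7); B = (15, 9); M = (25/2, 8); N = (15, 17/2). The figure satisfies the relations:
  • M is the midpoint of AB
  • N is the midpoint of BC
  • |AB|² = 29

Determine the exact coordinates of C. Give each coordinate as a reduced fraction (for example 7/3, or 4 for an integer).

1. C_x = 15  [C = 2·N−B = 2·(15, 17/2)−(15, 9)]
2. C_y = 8  [C = 2·N−B = 2·(15, 17/2)−(15, 9)]
   so C = (15, 8)

C = (15, 8)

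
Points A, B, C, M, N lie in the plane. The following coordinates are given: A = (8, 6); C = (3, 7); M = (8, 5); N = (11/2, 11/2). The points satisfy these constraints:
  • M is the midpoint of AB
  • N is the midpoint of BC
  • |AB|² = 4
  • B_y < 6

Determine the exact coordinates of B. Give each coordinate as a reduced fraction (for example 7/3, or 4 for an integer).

1. B_x = 8  [B = 2·M−A = 2·(8, 5)−(8, 6)]
2. B_y = 4  [B = 2·M−A = 2·(8, 5)−(8, 6)]
   so B = (8, 4)

B = (8, 4)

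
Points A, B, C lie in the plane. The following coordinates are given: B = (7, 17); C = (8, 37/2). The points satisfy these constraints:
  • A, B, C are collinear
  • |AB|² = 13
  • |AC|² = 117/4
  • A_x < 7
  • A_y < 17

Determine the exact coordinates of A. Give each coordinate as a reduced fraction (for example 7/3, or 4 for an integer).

A = (5, 14)

1. A_x = 5  [[A, B, C are collinear ⇒ -3/2x+1y-13/2=0] ∩ [|A−(7, 17)|²=13]]
2. A_y = 14  [[A, B, C are collinear ⇒ -3/2x+1y-13/2=0] ∩ [|A−(7, 17)|²=13]]
   so A = (5, 14)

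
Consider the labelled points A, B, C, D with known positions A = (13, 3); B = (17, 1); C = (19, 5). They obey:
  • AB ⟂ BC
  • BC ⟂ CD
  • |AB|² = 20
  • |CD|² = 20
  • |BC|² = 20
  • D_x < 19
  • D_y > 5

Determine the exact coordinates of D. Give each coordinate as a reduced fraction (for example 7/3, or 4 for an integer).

1. D_x = 15  [[BC ⟂ CD ⇒ 2x+4y-58=0] ∩ [|D−(19, 5)|²=20]]
2. D_y = 7  [[BC ⟂ CD ⇒ 2x+4y-58=0] ∩ [|D−(19, 5)|²=20]]
   so D = (15, 7)

D = (15, 7)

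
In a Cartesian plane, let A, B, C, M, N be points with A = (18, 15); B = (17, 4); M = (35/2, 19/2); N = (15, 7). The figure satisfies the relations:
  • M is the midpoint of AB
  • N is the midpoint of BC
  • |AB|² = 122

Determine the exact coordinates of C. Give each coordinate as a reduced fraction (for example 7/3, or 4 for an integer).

1. C_x = 13  [C = 2·N−B = 2·(15, 7)−(17, 4)]
2. C_y = 10  [C = 2·N−B = 2·(15, 7)−(17, 4)]
   so C = (13, 10)

C = (13, 10)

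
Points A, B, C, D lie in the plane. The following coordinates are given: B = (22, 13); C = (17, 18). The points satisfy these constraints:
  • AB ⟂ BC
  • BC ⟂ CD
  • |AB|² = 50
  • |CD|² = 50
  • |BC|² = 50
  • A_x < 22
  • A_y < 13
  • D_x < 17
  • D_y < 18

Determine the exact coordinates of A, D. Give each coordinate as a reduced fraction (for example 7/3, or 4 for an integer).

1. A_x = 17  [[AB ⟂ BC ⇒ 5x-5y-45=0] ∩ [|A−(22, 13)|²=50]]
2. A_y = 8  [[AB ⟂ BC ⇒ 5x-5y-45=0] ∩ [|A−(22, 13)|²=50]]
   so A = (17, 8)
3. D_x = 12  [[BC ⟂ CD ⇒ -5x+5y-5=0] ∩ [|D−(17, 18)|²=50]]
4. D_y = 13  [[BC ⟂ CD ⇒ -5x+5y-5=0] ∩ [|D−(17, 18)|²=50]]
   so D = (12, 13)

A = (17, 8)
D = (12, 13)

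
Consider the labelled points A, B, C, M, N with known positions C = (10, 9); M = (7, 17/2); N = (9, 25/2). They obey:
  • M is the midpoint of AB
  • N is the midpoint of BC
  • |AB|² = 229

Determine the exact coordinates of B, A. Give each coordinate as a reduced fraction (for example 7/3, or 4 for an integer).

B = (8, 16)
A = (6, 1)

1. B_x = 8  [B = 2·N−C = 2·(9, 25/2)−(10, 9)]
2. B_y = 16  [B = 2·N−C = 2·(9, 25/2)−(10, 9)]
   so B = (8, 16)
3. A_x = 6  [A = 2·M−B = 2·(7, 17/2)−(8, 16)]
4. A_y = 1  [A = 2·M−B = 2·(7, 17/2)−(8, 16)]
   so A = (6, 1)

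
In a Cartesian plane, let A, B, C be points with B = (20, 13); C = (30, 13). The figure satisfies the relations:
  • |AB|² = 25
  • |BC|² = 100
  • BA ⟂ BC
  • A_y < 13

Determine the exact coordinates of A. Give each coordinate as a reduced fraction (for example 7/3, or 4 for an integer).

1. A_x = 20  [[BA ⟂ BC ⇒ 10x-200=0] ∩ [|A−(20, 13)|²=25]]
2. A_y = 8  [[BA ⟂ BC ⇒ 10x-200=0] ∩ [|A−(20, 13)|²=25]]
   so A = (20, 8)

A = (20, 8)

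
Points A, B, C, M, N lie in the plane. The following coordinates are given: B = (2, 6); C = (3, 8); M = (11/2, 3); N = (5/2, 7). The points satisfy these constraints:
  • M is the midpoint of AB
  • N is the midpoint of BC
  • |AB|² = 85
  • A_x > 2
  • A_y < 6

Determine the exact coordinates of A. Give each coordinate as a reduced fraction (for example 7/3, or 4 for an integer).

A = (9, 0)

1. A_x = 9  [A = 2·M−B = 2·(11/2, 3)−(2, 6)]
2. A_y = 0  [A = 2·M−B = 2·(11/2, 3)−(2, 6)]
   so A = (9, 0)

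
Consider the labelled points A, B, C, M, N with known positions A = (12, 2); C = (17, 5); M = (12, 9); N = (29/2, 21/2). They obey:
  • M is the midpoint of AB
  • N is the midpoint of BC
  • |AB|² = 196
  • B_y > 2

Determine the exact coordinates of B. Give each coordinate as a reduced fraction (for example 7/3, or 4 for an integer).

1. B_x = 12  [B = 2·M−A = 2·(12, 9)−(12, 2)]
2. B_y = 16  [B = 2·M−A = 2·(12, 9)−(12, 2)]
   so B = (12, 16)

B = (12, 16)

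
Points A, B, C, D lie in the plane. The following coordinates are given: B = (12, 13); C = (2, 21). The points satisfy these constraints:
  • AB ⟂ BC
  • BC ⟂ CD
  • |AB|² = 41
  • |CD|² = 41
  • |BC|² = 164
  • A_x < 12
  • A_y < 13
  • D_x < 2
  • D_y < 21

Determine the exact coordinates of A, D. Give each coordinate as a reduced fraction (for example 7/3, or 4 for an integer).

1. A_x = 8  [[AB ⟂ BC ⇒ 10x-8y-16=0] ∩ [|A−(12, 13)|²=41]]
2. A_y = 8  [[AB ⟂ BC ⇒ 10x-8y-16=0] ∩ [|A−(12, 13)|²=41]]
   so A = (8, 8)
3. D_x = -2  [[BC ⟂ CD ⇒ -10x+8y-148=0] ∩ [|D−(2, 21)|²=41]]
4. D_y = 16  [[BC ⟂ CD ⇒ -10x+8y-148=0] ∩ [|D−(2, 21)|²=41]]
   so D = (-2, 16)

A = (8, 8)
D = (-2, 16)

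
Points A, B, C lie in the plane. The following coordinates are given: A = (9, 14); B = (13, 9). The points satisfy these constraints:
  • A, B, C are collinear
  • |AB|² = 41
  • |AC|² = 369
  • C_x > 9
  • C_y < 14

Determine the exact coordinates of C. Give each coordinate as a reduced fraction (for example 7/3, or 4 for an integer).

1. C_x = 21  [[A, B, C are collinear ⇒ 5x+4y-101=0] ∩ [|C−(9, 14)|²=369]]
2. C_y = -1  [[A, B, C are collinear ⇒ 5x+4y-101=0] ∩ [|C−(9, 14)|²=369]]
   so C = (21, -1)

C = (21, -1)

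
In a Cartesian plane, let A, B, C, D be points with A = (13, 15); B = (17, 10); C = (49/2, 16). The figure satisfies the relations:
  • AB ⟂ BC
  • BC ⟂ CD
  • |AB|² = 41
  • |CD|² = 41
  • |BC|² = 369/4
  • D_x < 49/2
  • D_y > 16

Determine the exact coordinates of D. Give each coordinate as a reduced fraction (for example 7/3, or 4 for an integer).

D = (41/2, 21)

1. D_x = 41/2  [[BC ⟂ CD ⇒ 15/2x+6y-1119/4=0] ∩ [|D−(49/2, 16)|²=41]]
2. D_y = 21  [[BC ⟂ CD ⇒ 15/2x+6y-1119/4=0] ∩ [|D−(49/2, 16)|²=41]]
   so D = (41/2, 21)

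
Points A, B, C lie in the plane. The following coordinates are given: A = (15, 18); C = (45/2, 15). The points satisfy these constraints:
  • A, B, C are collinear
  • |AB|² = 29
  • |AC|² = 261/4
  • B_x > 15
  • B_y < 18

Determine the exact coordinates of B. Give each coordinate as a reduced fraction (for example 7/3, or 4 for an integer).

1. B_x = 20  [[A, B, C are collinear ⇒ -3x-15/2y+180=0] ∩ [|B−(15, 18)|²=29]]
2. B_y = 16  [[A, B, C are collinear ⇒ -3x-15/2y+180=0] ∩ [|B−(15, 18)|²=29]]
   so B = (20, 16)

B = (20, 16)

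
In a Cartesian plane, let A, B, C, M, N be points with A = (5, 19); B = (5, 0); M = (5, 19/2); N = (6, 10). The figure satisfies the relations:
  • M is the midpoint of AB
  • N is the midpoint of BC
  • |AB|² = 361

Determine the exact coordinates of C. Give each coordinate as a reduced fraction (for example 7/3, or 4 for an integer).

C = (7, 20)

1. C_x = 7  [C = 2·N−B = 2·(6, 10)−(5, 0)]
2. C_y = 20  [C = 2·N−B = 2·(6, 10)−(5, 0)]
   so C = (7, 20)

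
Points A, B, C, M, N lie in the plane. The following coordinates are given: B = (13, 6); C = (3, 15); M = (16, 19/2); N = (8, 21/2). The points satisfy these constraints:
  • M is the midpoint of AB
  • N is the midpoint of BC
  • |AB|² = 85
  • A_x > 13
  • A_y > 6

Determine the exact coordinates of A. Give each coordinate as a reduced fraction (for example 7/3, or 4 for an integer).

1. A_x = 19  [A = 2·M−B = 2·(16, 19/2)−(13, 6)]
2. A_y = 13  [A = 2·M−B = 2·(16, 19/2)−(13, 6)]
   so A = (19, 13)

A = (19, 13)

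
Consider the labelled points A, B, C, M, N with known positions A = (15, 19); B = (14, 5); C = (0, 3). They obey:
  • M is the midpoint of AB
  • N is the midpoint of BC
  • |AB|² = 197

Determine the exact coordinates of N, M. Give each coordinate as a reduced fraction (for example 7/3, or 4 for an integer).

N = (7, 4)
M = (29/2, 12)

1. M_x = 29/2  [2·M = A+B = (15, 19)+(14, 5)]
2. M_y = 12  [2·M = A+B = (15, 19)+(14, 5)]
   so M = (29/2, 12)
3. N_x = 7  [2·N = B+C = (14, 5)+(0, 3)]
4. N_y = 4  [2·N = B+C = (14, 5)+(0, 3)]
   so N = (7, 4)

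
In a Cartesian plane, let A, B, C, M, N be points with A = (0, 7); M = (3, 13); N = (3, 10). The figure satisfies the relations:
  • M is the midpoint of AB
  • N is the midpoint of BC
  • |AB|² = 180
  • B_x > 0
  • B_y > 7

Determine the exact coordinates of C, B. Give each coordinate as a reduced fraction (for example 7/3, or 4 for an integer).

C = (0, 1)
B = (6, 19)

1. B_x = 6  [B = 2·M−A = 2·(3, 13)−(0, 7)]
2. B_y = 19  [B = 2·M−A = 2·(3, 13)−(0, 7)]
   so B = (6, 19)
3. C_x = 0  [C = 2·N−B = 2·(3, 10)−(6, 19)]
4. C_y = 1  [C = 2·N−B = 2·(3, 10)−(6, 19)]
   so C = (0, 1)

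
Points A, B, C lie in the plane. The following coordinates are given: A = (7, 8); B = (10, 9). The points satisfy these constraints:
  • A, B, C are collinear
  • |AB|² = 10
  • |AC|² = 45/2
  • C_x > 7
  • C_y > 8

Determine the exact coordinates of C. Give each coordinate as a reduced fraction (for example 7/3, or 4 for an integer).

1. C_x = 23/2  [[A, B, C are collinear ⇒ -1x+3y-17=0] ∩ [|C−(7, 8)|²=45/2]]
2. C_y = 19/2  [[A, B, C are collinear ⇒ -1x+3y-17=0] ∩ [|C−(7, 8)|²=45/2]]
   so C = (23/2, 19/2)

C = (23/2, 19/2)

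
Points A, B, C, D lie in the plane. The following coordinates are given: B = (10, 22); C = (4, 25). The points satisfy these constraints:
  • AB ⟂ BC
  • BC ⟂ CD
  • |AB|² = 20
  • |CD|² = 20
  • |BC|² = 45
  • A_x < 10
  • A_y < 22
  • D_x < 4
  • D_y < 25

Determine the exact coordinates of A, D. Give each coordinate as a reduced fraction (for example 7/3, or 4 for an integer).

1. A_x = 8  [[AB ⟂ BC ⇒ 6x-3y+6=0] ∩ [|A−(10, 22)|²=20]]
2. A_y = 18  [[AB ⟂ BC ⇒ 6x-3y+6=0] ∩ [|A−(10, 22)|²=20]]
   so A = (8, 18)
3. D_x = 2  [[BC ⟂ CD ⇒ -6x+3y-51=0] ∩ [|D−(4, 25)|²=20]]
4. D_y = 21  [[BC ⟂ CD ⇒ -6x+3y-51=0] ∩ [|D−(4, 25)|²=20]]
   so D = (2, 21)

A = (8, 18)
D = (2, 21)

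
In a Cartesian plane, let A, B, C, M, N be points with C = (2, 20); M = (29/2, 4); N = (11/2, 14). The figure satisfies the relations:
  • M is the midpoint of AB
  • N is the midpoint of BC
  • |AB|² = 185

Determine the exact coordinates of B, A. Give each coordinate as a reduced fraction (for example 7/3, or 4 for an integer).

B = (9, 8)
A = (20, 0)

1. B_x = 9  [B = 2·N−C = 2·(11/2, 14)−(2, 20)]
2. B_y = 8  [B = 2·N−C = 2·(11/2, 14)−(2, 20)]
   so B = (9, 8)
3. A_x = 20  [A = 2·M−B = 2·(29/2, 4)−(9, 8)]
4. A_y = 0  [A = 2·M−B = 2·(29/2, 4)−(9, 8)]
   so A = (20, 0)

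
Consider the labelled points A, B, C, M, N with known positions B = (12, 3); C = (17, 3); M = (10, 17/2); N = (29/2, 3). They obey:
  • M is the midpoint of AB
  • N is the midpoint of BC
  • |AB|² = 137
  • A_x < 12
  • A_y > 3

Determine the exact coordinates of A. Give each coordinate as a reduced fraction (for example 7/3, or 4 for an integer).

1. A_x = 8  [A = 2·M−B = 2·(10, 17/2)−(12, 3)]
2. A_y = 14  [A = 2·M−B = 2·(10, 17/2)−(12, 3)]
   so A = (8, 14)

A = (8, 14)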